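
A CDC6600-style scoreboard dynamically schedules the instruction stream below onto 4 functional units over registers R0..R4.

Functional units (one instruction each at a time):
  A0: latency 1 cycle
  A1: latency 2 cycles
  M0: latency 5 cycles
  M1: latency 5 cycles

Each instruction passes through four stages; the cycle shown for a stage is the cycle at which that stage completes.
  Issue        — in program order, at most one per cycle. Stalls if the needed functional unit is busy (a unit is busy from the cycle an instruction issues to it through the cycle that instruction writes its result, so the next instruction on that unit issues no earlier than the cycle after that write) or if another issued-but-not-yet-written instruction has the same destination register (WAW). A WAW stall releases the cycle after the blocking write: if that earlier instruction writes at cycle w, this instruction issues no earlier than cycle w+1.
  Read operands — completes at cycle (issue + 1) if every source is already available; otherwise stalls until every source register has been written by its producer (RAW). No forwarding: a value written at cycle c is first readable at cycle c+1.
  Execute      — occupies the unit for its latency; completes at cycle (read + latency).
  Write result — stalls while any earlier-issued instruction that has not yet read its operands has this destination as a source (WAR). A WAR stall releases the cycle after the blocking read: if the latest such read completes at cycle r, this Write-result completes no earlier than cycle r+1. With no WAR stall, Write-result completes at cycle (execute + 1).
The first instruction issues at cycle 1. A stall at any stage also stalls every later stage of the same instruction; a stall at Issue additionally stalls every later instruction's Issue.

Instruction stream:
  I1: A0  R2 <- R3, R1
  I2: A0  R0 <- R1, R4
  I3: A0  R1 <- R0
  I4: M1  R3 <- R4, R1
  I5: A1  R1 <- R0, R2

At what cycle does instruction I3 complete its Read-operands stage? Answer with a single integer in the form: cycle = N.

cycle = 10

c1: issue I1 (A0)
c2: I1 read-ops
c3: I1 finished on A0
c4: I1→R2
c5: issue I2 (A0)
c6: I2 read-ops
c7: I2 finished on A0
c8: I2→R0
c9: issue I3 (A0)
c10: I3 read-ops | issue I4 (M1)
c11: I3 finished on A0
c12: I3→R1
c13: I4 read-ops | issue I5 (A1)
c14: I5 read-ops
c16: I5 finished on A1
c17: I5→R1
c18: I4 finished on M1
c19: I4→R3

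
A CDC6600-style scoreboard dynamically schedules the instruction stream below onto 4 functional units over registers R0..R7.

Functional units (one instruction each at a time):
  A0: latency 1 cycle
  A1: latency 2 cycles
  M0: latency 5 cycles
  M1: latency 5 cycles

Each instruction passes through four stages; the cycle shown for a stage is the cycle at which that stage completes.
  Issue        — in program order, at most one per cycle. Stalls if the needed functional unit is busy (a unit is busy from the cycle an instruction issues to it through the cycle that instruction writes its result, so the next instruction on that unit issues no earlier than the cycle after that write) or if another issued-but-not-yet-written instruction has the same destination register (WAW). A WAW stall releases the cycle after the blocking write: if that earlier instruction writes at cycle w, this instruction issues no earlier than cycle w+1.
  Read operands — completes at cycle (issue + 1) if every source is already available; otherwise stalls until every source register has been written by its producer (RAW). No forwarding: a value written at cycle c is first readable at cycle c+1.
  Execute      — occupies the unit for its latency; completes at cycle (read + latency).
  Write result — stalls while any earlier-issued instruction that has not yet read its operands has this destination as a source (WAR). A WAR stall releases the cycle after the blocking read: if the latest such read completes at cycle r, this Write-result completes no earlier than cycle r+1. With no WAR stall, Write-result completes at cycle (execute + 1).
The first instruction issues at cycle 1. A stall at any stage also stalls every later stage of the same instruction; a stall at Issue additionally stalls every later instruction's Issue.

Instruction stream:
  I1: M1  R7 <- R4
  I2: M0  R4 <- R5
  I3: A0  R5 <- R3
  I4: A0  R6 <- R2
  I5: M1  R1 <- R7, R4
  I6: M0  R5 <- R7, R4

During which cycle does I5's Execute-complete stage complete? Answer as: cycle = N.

cycle = 15

I1: IS=1 RO=2 EX=7 WR=8
I2: IS=2 RO=3 EX=8 WR=9
I3: IS=3 RO=4 EX=5 WR=6
I4: IS=7 RO=8 EX=9 WR=10  [struct: A0 busy until I3 writes@6]
I5: IS=9 RO=10 EX=15 WR=16  [struct: M1 busy until I1 writes@8]
I6: IS=10 RO=11 EX=16 WR=17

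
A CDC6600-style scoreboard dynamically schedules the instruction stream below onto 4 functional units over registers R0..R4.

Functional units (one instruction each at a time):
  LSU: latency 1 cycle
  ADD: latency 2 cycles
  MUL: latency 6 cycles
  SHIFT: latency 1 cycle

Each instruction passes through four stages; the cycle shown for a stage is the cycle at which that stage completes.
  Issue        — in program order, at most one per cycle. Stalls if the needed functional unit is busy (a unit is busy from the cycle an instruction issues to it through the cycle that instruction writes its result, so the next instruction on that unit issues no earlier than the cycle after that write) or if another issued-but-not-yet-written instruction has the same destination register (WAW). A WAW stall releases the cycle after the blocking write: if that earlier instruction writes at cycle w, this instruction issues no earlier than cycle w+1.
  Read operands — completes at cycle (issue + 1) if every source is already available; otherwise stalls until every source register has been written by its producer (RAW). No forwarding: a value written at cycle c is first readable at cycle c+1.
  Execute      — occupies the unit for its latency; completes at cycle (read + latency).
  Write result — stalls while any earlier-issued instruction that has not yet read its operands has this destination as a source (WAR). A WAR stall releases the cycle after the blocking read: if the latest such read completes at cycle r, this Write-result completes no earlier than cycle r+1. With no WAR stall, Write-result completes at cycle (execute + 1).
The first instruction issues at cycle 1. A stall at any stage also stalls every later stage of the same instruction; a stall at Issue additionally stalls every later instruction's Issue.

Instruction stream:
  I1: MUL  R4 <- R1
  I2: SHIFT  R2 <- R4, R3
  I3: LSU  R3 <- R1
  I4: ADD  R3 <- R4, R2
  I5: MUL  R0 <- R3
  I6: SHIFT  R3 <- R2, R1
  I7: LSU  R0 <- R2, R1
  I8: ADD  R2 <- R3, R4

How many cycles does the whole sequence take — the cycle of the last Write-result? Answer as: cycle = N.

  I1 | 1 | 2 | 8 | 9
  I2 | 2 | 10 | 11 | 12   RAW R4: wait I1 write@9
  I3 | 3 | 4 | 5 | 11   WAR R3: wait I2 read@10
  I4 | 12 | 13 | 15 | 16   WAW R3: wait I3 write@11
  I5 | 13 | 17 | 23 | 24   RAW R3: wait I4 write@16
  I6 | 17 | 18 | 19 | 20   WAW R3: wait I4 write@16
  I7 | 25 | 26 | 27 | 28   WAW R0: wait I5 write@24
  I8 | 26 | 27 | 29 | 30

cycle = 30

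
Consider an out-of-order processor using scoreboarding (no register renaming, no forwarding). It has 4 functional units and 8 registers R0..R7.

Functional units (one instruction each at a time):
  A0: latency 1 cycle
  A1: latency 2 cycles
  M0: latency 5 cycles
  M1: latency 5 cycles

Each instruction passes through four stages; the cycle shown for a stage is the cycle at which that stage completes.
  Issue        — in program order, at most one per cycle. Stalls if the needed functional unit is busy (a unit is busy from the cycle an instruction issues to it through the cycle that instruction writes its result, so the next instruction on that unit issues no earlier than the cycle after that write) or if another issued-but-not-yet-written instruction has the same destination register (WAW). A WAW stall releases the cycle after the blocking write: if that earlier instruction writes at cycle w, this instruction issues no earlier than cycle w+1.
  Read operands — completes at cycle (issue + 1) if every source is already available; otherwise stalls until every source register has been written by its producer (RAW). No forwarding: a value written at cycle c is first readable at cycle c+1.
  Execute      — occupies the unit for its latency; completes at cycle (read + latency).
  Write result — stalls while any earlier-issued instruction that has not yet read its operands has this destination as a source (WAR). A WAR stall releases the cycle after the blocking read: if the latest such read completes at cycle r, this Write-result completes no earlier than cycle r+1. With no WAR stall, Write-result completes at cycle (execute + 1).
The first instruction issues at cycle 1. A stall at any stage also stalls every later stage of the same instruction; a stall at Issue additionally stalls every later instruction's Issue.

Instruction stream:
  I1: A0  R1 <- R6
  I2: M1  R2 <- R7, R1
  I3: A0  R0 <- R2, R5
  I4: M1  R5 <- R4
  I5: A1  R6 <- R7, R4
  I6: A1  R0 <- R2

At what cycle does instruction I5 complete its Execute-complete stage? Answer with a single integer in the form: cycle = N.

[I1] 1/2/3/4
[I2] 2/5/10/11  (RAW R1: wait I1 write@4)
[I3] 5/12/13/14  (struct: A0 busy until I1 writes@4; RAW R2: wait I2 write@11)
[I4] 12/13/18/19  (struct: M1 busy until I2 writes@11)
[I5] 13/14/16/17
[I6] 18/19/21/22  (struct: A1 busy until I5 writes@17)

cycle = 16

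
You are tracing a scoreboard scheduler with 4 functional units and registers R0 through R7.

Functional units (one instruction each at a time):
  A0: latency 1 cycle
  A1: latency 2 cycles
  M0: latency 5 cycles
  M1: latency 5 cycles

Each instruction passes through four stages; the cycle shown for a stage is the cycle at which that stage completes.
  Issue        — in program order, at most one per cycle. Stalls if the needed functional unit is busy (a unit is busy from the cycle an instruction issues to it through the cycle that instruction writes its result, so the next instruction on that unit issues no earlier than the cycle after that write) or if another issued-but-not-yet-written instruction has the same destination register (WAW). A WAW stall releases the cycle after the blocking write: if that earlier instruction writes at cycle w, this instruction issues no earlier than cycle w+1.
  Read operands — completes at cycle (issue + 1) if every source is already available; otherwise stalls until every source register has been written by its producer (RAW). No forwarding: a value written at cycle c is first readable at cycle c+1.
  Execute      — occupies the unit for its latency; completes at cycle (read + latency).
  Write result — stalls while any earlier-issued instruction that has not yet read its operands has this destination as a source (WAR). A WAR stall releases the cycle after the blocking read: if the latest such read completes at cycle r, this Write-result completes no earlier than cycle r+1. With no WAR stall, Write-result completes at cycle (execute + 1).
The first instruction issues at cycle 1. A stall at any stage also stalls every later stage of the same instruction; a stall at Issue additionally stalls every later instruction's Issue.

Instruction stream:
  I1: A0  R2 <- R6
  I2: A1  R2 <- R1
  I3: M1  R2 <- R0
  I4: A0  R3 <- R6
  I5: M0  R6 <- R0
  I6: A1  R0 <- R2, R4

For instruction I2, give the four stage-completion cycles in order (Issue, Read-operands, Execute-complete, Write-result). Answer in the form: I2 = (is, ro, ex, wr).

  I1 | 1 | 2 | 3 | 4
  I2 | 5 | 6 | 8 | 9   WAW R2: wait I1 write@4
  I3 | 10 | 11 | 16 | 17   WAW R2: wait I2 write@9
  I4 | 11 | 12 | 13 | 14
  I5 | 12 | 13 | 18 | 19
  I6 | 13 | 18 | 20 | 21   RAW R2: wait I3 write@17

I2 = (5, 6, 8, 9)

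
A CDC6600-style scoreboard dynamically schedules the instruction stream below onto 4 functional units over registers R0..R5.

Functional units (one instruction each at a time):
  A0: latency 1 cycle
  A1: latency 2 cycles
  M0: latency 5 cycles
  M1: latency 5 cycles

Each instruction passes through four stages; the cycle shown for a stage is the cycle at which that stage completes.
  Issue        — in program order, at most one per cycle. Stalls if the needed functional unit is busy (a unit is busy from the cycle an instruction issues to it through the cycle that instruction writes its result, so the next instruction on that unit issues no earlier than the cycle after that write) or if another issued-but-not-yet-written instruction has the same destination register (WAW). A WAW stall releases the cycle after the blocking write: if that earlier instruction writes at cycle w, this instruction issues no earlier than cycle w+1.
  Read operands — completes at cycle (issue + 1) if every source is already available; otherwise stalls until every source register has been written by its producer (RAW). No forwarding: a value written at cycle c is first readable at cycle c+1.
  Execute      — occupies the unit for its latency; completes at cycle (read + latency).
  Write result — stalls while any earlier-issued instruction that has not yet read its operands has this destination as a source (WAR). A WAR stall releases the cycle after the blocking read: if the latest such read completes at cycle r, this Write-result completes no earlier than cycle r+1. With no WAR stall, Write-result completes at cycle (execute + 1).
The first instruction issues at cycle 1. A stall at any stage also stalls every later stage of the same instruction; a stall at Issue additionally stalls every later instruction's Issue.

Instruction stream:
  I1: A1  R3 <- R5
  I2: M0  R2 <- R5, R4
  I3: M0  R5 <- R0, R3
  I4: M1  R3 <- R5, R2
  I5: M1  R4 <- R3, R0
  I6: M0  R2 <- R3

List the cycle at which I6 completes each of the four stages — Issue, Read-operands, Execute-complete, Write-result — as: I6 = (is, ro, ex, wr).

I6 = (26, 27, 32, 33)

cycle 1: I1 dispatched to A1
cycle 2: I1 operands ready, I2 dispatched to M0
cycle 3: I2 operands ready
cycle 4: I1 complete
cycle 5: R3←I1
cycle 8: I2 complete
cycle 9: R2←I2
cycle 10: I3 dispatched to M0
cycle 11: I3 operands ready, I4 dispatched to M1
cycle 16: I3 complete
cycle 17: R5←I3
cycle 18: I4 operands ready
cycle 23: I4 complete
cycle 24: R3←I4
cycle 25: I5 dispatched to M1
cycle 26: I5 operands ready, I6 dispatched to M0
cycle 27: I6 operands ready
cycle 31: I5 complete
cycle 32: R4←I5, I6 complete
cycle 33: R2←I6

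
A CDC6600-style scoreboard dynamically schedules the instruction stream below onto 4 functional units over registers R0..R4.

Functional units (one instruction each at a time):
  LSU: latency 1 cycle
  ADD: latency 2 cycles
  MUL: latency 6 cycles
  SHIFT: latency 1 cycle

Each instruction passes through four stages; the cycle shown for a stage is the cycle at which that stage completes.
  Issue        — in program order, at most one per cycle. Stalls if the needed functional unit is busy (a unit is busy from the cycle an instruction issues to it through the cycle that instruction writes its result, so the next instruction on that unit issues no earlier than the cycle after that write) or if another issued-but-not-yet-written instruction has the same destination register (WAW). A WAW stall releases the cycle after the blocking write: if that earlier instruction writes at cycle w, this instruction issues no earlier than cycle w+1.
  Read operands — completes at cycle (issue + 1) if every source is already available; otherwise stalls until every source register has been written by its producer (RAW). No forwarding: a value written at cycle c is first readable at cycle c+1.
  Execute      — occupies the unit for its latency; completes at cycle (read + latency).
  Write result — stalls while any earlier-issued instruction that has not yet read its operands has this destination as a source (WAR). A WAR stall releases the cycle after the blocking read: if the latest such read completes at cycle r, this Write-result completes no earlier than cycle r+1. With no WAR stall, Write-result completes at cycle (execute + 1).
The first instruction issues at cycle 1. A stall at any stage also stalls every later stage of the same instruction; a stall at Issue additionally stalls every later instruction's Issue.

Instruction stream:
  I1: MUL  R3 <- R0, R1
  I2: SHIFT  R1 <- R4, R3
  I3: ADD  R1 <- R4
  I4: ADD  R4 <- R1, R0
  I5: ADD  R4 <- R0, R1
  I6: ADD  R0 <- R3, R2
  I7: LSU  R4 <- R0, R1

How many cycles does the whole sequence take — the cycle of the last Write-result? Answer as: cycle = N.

cycle = 35

[1] issue I1 (MUL)
[2] I1 read-ops · issue I2 (SHIFT)
[8] I1 finished on MUL
[9] I1→R3
[10] I2 read-ops
[11] I2 finished on SHIFT
[12] I2→R1
[13] issue I3 (ADD)
[14] I3 read-ops
[16] I3 finished on ADD
[17] I3→R1
[18] issue I4 (ADD)
[19] I4 read-ops
[21] I4 finished on ADD
[22] I4→R4
[23] issue I5 (ADD)
[24] I5 read-ops
[26] I5 finished on ADD
[27] I5→R4
[28] issue I6 (ADD)
[29] I6 read-ops · issue I7 (LSU)
[31] I6 finished on ADD
[32] I6→R0
[33] I7 read-ops
[34] I7 finished on LSU
[35] I7→R4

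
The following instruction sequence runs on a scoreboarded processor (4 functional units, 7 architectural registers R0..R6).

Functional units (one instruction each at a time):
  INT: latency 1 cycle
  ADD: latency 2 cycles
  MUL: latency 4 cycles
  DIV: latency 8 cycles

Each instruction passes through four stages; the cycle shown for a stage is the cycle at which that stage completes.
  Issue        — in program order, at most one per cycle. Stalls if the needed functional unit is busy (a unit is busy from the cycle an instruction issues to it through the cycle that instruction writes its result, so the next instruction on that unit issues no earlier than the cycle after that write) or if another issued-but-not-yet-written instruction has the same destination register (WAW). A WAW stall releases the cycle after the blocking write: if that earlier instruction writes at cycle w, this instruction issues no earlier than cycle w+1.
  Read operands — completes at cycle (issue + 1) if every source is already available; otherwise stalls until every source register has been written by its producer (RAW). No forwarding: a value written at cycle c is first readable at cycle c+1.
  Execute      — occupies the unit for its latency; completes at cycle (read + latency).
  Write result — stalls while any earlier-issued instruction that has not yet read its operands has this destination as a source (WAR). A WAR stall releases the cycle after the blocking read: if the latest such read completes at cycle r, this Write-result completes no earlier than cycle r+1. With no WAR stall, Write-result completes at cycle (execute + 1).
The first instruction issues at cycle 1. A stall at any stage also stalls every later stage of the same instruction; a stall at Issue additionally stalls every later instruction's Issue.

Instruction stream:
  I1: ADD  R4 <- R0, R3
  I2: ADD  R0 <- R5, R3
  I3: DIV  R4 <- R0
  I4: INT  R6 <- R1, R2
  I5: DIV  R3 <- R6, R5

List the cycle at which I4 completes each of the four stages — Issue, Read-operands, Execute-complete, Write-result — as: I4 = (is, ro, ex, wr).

t=1  issue I1 (ADD)
t=2  I1 read-ops
t=4  I1 finished on ADD
t=5  I1→R4
t=6  issue I2 (ADD)
t=7  I2 read-ops, issue I3 (DIV)
t=8  issue I4 (INT)
t=9  I2 finished on ADD, I4 read-ops
t=10  I2→R0, I4 finished on INT
t=11  I3 read-ops, I4→R6
t=19  I3 finished on DIV
t=20  I3→R4
t=21  issue I5 (DIV)
t=22  I5 read-ops
t=30  I5 finished on DIV
t=31  I5→R3

I4 = (8, 9, 10, 11)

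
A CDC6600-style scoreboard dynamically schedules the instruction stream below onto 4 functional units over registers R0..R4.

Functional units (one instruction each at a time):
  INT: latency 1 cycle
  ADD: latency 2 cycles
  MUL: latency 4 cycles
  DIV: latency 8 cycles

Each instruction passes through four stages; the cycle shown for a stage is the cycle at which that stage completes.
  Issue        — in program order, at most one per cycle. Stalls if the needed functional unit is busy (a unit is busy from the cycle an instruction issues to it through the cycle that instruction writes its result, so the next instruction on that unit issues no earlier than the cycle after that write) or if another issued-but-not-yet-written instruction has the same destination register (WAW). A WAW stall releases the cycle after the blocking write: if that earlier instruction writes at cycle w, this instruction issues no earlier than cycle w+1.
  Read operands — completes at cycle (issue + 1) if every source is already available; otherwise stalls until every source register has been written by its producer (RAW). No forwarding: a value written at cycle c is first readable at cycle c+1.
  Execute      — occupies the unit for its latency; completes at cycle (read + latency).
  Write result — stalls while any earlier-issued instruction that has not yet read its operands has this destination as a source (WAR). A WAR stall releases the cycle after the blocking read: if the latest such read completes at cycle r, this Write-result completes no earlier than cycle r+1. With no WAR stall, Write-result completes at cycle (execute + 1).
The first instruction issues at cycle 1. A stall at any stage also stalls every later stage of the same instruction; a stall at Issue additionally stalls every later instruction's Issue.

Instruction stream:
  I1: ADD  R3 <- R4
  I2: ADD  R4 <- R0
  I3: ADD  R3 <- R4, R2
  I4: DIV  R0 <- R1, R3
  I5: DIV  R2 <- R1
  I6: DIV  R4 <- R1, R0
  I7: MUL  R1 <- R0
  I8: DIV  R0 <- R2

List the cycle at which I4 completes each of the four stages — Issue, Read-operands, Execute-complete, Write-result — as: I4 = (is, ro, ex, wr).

t=1  I1→ADD
t=2  I1 RO
t=4  I1 EX
t=5  I1 WR R3
t=6  I2→ADD
t=7  I2 RO
t=9  I2 EX
t=10  I2 WR R4
t=11  I3→ADD
t=12  I3 RO | I4→DIV
t=14  I3 EX
t=15  I3 WR R3
t=16  I4 RO
t=24  I4 EX
t=25  I4 WR R0
t=26  I5→DIV
t=27  I5 RO
t=35  I5 EX
t=36  I5 WR R2
t=37  I6→DIV
t=38  I6 RO | I7→MUL
t=39  I7 RO
t=43  I7 EX
t=44  I7 WR R1
t=46  I6 EX
t=47  I6 WR R4
t=48  I8→DIV
t=49  I8 RO
t=57  I8 EX
t=58  I8 WR R0

I4 = (12, 16, 24, 25)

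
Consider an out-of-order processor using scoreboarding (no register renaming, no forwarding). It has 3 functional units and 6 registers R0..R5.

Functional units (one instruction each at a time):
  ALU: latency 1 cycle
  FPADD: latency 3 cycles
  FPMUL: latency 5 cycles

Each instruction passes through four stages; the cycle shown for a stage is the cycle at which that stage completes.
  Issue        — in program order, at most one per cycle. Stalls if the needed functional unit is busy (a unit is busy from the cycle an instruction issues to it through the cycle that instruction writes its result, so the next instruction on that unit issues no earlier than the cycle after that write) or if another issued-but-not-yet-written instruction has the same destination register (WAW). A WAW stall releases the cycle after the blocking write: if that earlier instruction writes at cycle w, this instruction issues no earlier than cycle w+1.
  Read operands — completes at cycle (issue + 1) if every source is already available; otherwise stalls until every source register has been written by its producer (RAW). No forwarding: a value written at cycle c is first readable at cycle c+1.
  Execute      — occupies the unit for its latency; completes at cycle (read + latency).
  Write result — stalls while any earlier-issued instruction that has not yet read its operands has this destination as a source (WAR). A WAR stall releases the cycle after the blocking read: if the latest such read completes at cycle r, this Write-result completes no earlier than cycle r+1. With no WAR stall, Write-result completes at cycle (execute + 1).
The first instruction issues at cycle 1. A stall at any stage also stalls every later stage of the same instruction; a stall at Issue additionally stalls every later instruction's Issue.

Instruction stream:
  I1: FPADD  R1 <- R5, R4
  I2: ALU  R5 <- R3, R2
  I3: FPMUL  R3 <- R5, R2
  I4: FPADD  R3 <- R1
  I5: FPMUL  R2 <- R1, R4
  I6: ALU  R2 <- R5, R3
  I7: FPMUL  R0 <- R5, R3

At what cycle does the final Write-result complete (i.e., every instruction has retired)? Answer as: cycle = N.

cycle = 30

  I1 | 1 | 2 | 5 | 6
  I2 | 2 | 3 | 4 | 5
  I3 | 3 | 6 | 11 | 12   RAW R5: wait I2 write@5
  I4 | 13 | 14 | 17 | 18   WAW R3: wait I3 write@12
  I5 | 14 | 15 | 20 | 21
  I6 | 22 | 23 | 24 | 25   WAW R2: wait I5 write@21
  I7 | 23 | 24 | 29 | 30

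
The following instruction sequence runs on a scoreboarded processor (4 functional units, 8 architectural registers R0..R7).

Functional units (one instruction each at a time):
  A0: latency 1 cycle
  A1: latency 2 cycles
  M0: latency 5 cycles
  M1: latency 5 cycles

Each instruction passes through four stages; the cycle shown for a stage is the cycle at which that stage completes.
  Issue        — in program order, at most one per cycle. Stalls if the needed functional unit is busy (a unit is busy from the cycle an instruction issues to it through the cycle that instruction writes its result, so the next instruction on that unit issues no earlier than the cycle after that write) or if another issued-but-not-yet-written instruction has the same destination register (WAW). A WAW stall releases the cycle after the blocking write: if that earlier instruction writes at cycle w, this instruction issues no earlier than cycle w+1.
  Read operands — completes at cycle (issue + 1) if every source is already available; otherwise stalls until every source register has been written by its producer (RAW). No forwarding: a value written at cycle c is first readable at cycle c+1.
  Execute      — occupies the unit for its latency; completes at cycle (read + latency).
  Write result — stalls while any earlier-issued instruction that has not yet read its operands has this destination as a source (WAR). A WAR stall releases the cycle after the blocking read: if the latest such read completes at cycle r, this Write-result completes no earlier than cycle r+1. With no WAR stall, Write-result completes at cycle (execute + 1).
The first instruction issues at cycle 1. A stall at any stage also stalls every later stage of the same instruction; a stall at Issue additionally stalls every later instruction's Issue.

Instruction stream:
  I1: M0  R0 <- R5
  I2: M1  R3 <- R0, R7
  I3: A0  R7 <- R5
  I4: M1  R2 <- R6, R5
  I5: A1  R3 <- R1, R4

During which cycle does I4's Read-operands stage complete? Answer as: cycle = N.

  I1 | 1 | 2 | 7 | 8
  I2 | 2 | 9 | 14 | 15   RAW R0: wait I1 write@8
  I3 | 3 | 4 | 5 | 10   WAR R7: wait I2 read@9
  I4 | 16 | 17 | 22 | 23   struct: M1 busy until I2 writes@15
  I5 | 17 | 18 | 20 | 21

cycle = 17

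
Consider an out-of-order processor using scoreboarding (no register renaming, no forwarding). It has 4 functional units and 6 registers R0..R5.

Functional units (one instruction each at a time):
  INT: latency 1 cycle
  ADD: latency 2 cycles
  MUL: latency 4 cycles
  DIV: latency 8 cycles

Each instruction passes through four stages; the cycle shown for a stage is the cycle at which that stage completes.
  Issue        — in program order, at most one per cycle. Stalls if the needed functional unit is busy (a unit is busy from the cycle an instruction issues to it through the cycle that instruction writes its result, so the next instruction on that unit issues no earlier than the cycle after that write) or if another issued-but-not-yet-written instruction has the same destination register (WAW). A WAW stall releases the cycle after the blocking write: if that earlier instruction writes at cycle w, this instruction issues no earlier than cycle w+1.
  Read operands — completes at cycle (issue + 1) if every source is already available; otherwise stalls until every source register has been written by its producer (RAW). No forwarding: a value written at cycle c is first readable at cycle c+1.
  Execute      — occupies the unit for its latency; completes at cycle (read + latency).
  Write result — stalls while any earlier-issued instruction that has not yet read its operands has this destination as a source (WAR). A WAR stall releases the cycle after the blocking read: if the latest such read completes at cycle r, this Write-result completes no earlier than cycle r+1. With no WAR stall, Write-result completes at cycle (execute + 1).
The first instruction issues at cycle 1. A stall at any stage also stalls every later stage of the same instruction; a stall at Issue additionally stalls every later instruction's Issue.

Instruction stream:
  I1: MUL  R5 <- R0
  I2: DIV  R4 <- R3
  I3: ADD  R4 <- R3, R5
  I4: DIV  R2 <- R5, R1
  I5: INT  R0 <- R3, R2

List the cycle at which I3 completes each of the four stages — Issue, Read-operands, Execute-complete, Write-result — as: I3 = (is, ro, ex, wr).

I3 = (13, 14, 16, 17)

  I1 | 1 | 2 | 6 | 7
  I2 | 2 | 3 | 11 | 12
  I3 | 13 | 14 | 16 | 17   WAW R4: wait I2 write@12
  I4 | 14 | 15 | 23 | 24
  I5 | 15 | 25 | 26 | 27   RAW R2: wait I4 write@24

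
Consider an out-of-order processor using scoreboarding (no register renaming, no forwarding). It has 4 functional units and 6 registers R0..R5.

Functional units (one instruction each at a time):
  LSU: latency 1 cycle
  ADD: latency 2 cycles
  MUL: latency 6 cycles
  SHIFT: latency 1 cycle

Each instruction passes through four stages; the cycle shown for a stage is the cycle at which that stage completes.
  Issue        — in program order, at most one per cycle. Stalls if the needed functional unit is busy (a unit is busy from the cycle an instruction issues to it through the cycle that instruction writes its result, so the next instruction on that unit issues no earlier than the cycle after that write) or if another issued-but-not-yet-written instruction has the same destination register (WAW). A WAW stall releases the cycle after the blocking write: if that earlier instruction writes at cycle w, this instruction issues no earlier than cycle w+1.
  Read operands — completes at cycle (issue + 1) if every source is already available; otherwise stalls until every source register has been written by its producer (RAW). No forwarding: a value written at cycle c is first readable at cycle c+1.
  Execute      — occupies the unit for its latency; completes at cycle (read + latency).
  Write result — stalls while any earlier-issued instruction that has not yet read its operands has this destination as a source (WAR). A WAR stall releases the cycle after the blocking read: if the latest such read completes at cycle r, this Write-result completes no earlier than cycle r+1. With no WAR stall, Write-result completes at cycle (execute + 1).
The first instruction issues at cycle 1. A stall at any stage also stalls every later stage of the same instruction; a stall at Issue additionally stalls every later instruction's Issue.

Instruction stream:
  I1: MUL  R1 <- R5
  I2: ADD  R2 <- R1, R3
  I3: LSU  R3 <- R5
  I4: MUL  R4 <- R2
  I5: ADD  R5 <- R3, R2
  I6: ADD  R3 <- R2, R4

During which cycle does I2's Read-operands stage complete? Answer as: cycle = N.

cycle = 10

t=1  I1→MUL
t=2  I1 RO | I2→ADD
t=3  I3→LSU
t=4  I3 RO
t=5  I3 EX
t=8  I1 EX
t=9  I1 WR R1
t=10  I2 RO | I4→MUL
t=11  I3 WR R3
t=12  I2 EX
t=13  I2 WR R2
t=14  I4 RO | I5→ADD
t=15  I5 RO
t=17  I5 EX
t=18  I5 WR R5
t=19  I6→ADD
t=20  I4 EX
t=21  I4 WR R4
t=22  I6 RO
t=24  I6 EX
t=25  I6 WR R3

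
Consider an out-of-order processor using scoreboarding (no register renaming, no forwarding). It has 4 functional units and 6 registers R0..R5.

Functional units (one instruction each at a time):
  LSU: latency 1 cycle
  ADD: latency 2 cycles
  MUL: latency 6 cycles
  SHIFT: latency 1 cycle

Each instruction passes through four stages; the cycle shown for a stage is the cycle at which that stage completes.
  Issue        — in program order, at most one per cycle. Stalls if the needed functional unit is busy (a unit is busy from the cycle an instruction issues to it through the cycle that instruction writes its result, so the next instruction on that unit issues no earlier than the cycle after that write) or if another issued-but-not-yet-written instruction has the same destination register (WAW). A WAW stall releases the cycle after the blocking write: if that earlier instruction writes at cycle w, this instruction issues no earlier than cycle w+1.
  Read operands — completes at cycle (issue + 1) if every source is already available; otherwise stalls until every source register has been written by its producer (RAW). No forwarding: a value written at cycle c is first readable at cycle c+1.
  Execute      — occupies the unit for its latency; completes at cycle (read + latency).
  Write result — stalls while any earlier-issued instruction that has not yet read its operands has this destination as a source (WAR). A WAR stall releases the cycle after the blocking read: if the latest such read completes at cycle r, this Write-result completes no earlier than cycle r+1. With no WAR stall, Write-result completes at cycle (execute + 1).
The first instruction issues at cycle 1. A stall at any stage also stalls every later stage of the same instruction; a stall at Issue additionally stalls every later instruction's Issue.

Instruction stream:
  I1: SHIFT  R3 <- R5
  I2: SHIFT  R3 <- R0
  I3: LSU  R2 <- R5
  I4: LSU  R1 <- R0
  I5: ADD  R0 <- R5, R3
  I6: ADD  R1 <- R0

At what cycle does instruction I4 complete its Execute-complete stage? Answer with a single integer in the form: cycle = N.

c1: I1→SHIFT
c2: I1 RO
c3: I1 EX
c4: I1 WR R3
c5: I2→SHIFT
c6: I2 RO | I3→LSU
c7: I2 EX | I3 RO
c8: I2 WR R3 | I3 EX
c9: I3 WR R2
c10: I4→LSU
c11: I4 RO | I5→ADD
c12: I4 EX | I5 RO
c13: I4 WR R1
c14: I5 EX
c15: I5 WR R0
c16: I6→ADD
c17: I6 RO
c19: I6 EX
c20: I6 WR R1

cycle = 12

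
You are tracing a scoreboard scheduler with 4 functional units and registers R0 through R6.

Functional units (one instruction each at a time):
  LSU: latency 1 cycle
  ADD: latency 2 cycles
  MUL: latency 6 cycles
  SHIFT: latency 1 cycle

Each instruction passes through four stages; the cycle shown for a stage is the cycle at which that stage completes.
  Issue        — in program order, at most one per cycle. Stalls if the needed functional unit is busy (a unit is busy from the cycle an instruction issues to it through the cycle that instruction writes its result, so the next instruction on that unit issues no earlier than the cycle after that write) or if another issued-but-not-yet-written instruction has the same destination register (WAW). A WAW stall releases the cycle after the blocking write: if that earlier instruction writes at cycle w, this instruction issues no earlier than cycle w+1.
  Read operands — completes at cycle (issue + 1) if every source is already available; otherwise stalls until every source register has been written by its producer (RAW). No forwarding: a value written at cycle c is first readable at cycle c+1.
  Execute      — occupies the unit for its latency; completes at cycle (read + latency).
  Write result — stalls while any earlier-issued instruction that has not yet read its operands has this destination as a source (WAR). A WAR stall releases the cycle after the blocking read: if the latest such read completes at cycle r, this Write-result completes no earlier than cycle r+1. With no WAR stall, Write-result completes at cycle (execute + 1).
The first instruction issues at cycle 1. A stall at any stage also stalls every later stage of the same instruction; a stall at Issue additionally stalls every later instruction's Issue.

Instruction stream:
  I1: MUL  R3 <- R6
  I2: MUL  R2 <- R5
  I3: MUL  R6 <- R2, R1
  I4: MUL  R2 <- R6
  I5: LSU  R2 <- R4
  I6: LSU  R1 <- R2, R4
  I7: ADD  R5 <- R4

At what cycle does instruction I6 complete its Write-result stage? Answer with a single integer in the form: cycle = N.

cycle = 44

c1: issue I1 (MUL)
c2: I1 read-ops
c8: I1 finished on MUL
c9: I1→R3
c10: issue I2 (MUL)
c11: I2 read-ops
c17: I2 finished on MUL
c18: I2→R2
c19: issue I3 (MUL)
c20: I3 read-ops
c26: I3 finished on MUL
c27: I3→R6
c28: issue I4 (MUL)
c29: I4 read-ops
c35: I4 finished on MUL
c36: I4→R2
c37: issue I5 (LSU)
c38: I5 read-ops
c39: I5 finished on LSU
c40: I5→R2
c41: issue I6 (LSU)
c42: I6 read-ops, issue I7 (ADD)
c43: I6 finished on LSU, I7 read-ops
c44: I6→R1
c45: I7 finished on ADD
c46: I7→R5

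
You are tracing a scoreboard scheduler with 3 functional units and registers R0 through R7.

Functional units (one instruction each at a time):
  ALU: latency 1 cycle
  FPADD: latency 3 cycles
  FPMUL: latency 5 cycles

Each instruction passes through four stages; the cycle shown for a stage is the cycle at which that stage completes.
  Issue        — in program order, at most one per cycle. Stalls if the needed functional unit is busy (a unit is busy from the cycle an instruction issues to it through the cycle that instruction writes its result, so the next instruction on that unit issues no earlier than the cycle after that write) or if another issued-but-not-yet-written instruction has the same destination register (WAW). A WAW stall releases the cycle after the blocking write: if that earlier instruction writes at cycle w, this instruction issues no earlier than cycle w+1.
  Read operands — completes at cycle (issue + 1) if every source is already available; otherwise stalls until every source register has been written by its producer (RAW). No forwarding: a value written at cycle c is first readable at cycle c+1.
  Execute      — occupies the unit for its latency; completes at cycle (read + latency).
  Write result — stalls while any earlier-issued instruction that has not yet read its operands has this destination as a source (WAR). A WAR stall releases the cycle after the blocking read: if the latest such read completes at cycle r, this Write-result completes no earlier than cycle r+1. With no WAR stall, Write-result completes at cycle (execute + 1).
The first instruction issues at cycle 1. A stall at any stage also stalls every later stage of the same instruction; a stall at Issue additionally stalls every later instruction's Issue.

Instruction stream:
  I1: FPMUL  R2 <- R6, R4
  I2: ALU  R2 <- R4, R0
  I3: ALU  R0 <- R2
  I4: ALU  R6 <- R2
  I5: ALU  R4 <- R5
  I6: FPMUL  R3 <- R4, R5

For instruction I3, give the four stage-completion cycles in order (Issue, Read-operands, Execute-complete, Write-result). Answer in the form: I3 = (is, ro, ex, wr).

I3 = (13, 14, 15, 16)

  I1 | 1 | 2 | 7 | 8
  I2 | 9 | 10 | 11 | 12   WAW R2: wait I1 write@8
  I3 | 13 | 14 | 15 | 16   struct: ALU busy until I2 writes@12
  I4 | 17 | 18 | 19 | 20   struct: ALU busy until I3 writes@16
  I5 | 21 | 22 | 23 | 24   struct: ALU busy until I4 writes@20
  I6 | 22 | 25 | 30 | 31   RAW R4: wait I5 write@24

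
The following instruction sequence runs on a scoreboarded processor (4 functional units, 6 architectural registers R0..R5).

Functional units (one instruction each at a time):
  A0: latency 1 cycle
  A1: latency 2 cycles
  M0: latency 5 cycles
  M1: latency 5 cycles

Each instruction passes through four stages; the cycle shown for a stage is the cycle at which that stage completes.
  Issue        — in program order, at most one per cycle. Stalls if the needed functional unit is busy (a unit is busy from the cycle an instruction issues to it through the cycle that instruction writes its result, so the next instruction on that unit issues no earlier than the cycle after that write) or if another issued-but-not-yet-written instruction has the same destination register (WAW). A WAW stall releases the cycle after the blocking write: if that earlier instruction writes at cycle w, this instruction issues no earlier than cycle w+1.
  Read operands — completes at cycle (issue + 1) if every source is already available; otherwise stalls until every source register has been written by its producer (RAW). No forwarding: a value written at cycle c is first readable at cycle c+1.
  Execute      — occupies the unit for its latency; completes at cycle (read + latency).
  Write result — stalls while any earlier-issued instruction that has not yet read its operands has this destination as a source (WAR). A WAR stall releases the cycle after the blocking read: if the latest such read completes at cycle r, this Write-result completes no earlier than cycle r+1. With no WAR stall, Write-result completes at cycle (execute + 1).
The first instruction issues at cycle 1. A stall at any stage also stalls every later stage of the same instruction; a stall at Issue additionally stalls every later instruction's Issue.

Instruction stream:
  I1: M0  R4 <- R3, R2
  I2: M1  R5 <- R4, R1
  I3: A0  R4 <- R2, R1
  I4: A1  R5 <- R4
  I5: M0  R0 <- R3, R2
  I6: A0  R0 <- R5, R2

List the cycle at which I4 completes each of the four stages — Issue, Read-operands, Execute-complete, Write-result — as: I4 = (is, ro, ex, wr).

[1] I1 dispatched to M0
[2] I1 operands ready · I2 dispatched to M1
[7] I1 complete
[8] R4←I1
[9] I2 operands ready · I3 dispatched to A0
[10] I3 operands ready
[11] I3 complete
[12] R4←I3
[14] I2 complete
[15] R5←I2
[16] I4 dispatched to A1
[17] I4 operands ready · I5 dispatched to M0
[18] I5 operands ready
[19] I4 complete
[20] R5←I4
[23] I5 complete
[24] R0←I5
[25] I6 dispatched to A0
[26] I6 operands ready
[27] I6 complete
[28] R0←I6

I4 = (16, 17, 19, 20)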